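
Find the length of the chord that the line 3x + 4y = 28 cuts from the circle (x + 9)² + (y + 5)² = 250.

10

Centre (−9, −5), r² = 250. Perpendicular distance d from centre to line = |−75| / √25 = 75/√25.
Chord = 2√(r² − d²) = 2·√(25) = 10.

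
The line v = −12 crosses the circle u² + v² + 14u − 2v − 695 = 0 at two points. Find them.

Substitute v = −12:
u² + 14u − 527 = 0
u = 17 or u = −31, giving (17, −12) and (−31, −12).

(−31, −12) and (17, −12)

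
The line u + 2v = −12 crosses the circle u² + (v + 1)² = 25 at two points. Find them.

Substitute v = (−12 − u)/2:
5u² + 20u = 0  ⟹  u² + 4u = 0
u = 0 or u = −4, giving (0, −6) and (−4, −4).

(−4, −4) and (0, −6)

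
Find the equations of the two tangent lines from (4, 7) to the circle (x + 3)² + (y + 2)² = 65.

8x + y = 39 and x − 8y = −52

A line y − (7) = m(x − (4)) is tangent when its distance from (−3, −2) is √65:
[m·(−7) − (−9)]² = 65(m² + 1)
8m² + 63m − 8 = 0, so m = −8 or m = 1/8.
With m = −8: 8x + y = 39. With m = 1/8: x − 8y = −52.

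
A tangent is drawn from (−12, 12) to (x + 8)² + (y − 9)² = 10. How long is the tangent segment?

√15

Centre (−8, 9), r² = 10. |PO|² = (−4)² + (3)² = 25.
The tangent meets the radius at right angles, so tangent² = |PO|² − r² = 25 − 10 = 15.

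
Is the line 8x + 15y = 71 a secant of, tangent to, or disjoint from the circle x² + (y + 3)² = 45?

Substituting the line into the circle gives 289x² − 1856x + 3331 = 0.
Discriminant = (−1856)² − 4·289·(3331) = −405900 < 0.
No real roots: the line does not meet the circle.

disjoint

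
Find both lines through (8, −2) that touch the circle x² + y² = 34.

A line y − (−2) = m(x − (8)) is tangent when its distance from (0, 0) is √34:
[m·(−8) − (2)]² = 34(m² + 1)
15m² + 16m − 15 = 0, so m = 3/5 or m = −5/3.
Through (8, −2) these give 3x − 5y = 34 and 5x + 3y = 34.

3x − 5y = 34 and 5x + 3y = 34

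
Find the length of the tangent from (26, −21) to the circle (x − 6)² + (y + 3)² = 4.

The centre is (6, −3) and r = 2. The square of the distance from P to the centre is 400 + 324 = 724.
The tangent meets the radius at right angles, so tangent² = |PO|² − r² = 724 − 4 = 720.

12√5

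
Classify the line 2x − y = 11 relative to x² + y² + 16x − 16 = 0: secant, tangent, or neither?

neither

d² = (2·(−8) − 1·0 − (11))²/5 = 729/5; r² = 80.
Since d² > r², the line lies outside the circle.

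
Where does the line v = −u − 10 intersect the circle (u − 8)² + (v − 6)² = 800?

(−20, 10) and (12, −22)

Substitute v = −u − 10:
2u² + 16u − 480 = 0  ⟹  u² + 8u − 240 = 0
u = 12 or u = −20, giving (12, −22) and (−20, 10).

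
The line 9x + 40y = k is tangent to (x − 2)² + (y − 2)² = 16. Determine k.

k = −66 or k = 262

The line touches the circle iff its distance from (2, 2) is 4:
|9·2 + 40·2 − k| / √1681 = 4
|k − (98)| = 4·41, so k = 262 or k = −66.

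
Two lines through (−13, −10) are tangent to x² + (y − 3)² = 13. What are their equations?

Let a tangent through (−13, −10) have slope m. Its distance from (0, 3) must equal √13:
(13m − (13))² = 13(m² + 1)
6m² − 13m + 6 = 0, so m = 2/3 or m = 3/2.
Through (−13, −10) these give 2x − 3y = 4 and 3x − 2y = −19.

2x − 3y = 4 and 3x − 2y = −19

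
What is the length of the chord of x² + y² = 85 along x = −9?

4

The line gives x = −9. Substituting into the circle:
y² − 4 = 0
y = 2 or y = −2, giving (−9, 2) and (−9, −2).
Chord length = distance between (−9, 2) and (−9, −2) = √16 = 4.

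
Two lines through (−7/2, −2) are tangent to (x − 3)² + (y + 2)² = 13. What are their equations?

2x + 3y = −13 and 2x − 3y = −1

Write the tangent as mx − y + (−2 − m·(−7/2)) = 0 and set its distance from the centre to √13:
[m·(13/2) − (0)]² = 13(m² + 1)
9m² − 4 = 0, so m = −2/3 or m = 2/3.
Through (−7/2, −2) these give 2x + 3y = −13 and 2x − 3y = −1.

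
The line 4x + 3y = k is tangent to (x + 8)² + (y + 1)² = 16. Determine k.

For a tangent, require d(centre, line) = r = 4.
|4·(−8) + 3·(−1) − k| / √25 = 4
|k − (−35)| = 4·5, so k = −15 or k = −55.

k = −55 or k = −15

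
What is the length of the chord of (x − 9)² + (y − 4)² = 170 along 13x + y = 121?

2√170

The distance from (9, 4) to the line is 0/√170, and r² = 170.
Half the chord is √(r² − d²) = √(170), so the full chord is 2√170.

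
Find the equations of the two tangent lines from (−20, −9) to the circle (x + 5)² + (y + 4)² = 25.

A line y − (−9) = m(x − (−20)) is tangent when its distance from (−5, −4) is 5:
[m·(15) − (5)]² = 25(m² + 1)
4m² − 3m = 0, so m = 3/4 or m = 0.
Through (−20, −9) these give 3x − 4y = −24 and y = −9.

3x − 4y = −24 and y = −9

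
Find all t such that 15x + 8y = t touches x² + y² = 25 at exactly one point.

t = −85 or t = 85

The line touches the circle iff its distance from (0, 0) is 5:
|15·0 + 8·0 − t| / √289 = 5
|t| = 5·17, so t = 85 or t = −85.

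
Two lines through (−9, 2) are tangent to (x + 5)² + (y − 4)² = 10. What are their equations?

Let a tangent through (−9, 2) have slope m. Its distance from (−5, 4) must equal √10:
(4m − (2))² = 10(m² + 1)
3m² − 8m − 3 = 0, so m = 3 or m = −1/3.
With m = 3: 3x − y = −29. With m = −1/3: x + 3y = −3.

3x − y = −29 and x + 3y = −3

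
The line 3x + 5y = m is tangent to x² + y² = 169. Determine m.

m = ±13√34

Tangency holds when the distance from the centre (0, 0) to the line equals the radius 13:
|3·0 + 5·0 − m| / √34 = 13
|m| = 13√34.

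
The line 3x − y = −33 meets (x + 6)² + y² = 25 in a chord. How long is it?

√10

Substitute y = 3x + 33:
10x² + 210x + 1100 = 0  ⟹  x² + 21x + 110 = 0
x = −10 or x = −11, giving (−10, 3) and (−11, 0).
Chord length = distance between (−10, 3) and (−11, 0) = √10 = √10.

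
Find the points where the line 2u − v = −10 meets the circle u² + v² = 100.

(−8, −6) and (0, 10)

Substitute v = 2u + 10:
5u² + 40u = 0  ⟹  u² + 8u = 0
u = 0 or u = −8, giving (0, 10) and (−8, −6).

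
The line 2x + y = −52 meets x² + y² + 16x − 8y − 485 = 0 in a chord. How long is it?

Express y = −2x − 52 and substitute into the circle:
5x² + 240x + 2635 = 0  ⟹  x² + 48x + 527 = 0
x = −17 or x = −31, giving (−17, −18) and (−31, 10).
|(−17, −18) − (−31, 10)| = √((14)² + (−28)²) = 14√5.

14√5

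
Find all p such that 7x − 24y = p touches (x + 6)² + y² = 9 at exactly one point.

Tangency holds when the distance from the centre (−6, 0) to the line equals the radius 3:
|7·(−6) − 24·0 − p| / √625 = 3
|p − (−42)| = 3·25, so p = 33 or p = −117.

p = −117 or p = 33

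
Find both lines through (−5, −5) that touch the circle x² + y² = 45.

Let a tangent through (−5, −5) have slope m. Its distance from (0, 0) must equal 3√5:
(5m − (5))² = 45(m² + 1)
2m² + 5m + 2 = 0, so m = −1/2 or m = −2.
With m = −1/2: x + 2y = −15. With m = −2: 2x + y = −15.

x + 2y = −15 and 2x + y = −15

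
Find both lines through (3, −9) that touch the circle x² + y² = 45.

A line y − (−9) = m(x − (3)) is tangent when its distance from (0, 0) is 3√5:
(−3m − (9))² = 45(m² + 1)
2m² − 3m − 2 = 0, so m = 2 or m = −1/2.
Through (3, −9) these give 2x − y = 15 and x + 2y = −15.

2x − y = 15 and x + 2y = −15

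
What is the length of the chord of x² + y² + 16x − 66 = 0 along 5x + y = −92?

2√26

Express y = −5x − 92 and substitute into the circle:
26x² + 936x + 8398 = 0  ⟹  x² + 36x + 323 = 0
x = −17 or x = −19, giving (−17, −7) and (−19, 3).
Chord length = distance between (−17, −7) and (−19, 3) = √104 = 2√26.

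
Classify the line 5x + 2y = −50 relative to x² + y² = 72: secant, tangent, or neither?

neither

Substituting the line into the circle gives 29x² + 500x + 2212 = 0.
Discriminant = (500)² − 4·29·(2212) = −6592 < 0.
No real roots: the line does not meet the circle.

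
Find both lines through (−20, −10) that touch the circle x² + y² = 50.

x − 7y = 50 and x − y = −10

A line y − (−10) = m(x − (−20)) is tangent when its distance from (0, 0) is 5√2:
[m·(20) − (10)]² = 50(m² + 1)
7m² − 8m + 1 = 0, so m = 1/7 or m = 1.
With m = 1/7: x − 7y = 50. With m = 1: x − y = −10.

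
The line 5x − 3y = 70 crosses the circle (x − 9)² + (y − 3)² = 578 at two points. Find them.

(2, −20) and (26, 20)

From the line, y = (−70 + 5x)/3. Substituting:
34x² − 952x + 1768 = 0  ⟹  x² − 28x + 52 = 0
x = 26 or x = 2, giving (26, 20) and (2, −20).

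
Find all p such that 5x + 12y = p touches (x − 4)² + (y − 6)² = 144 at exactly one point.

For a tangent, require d(centre, line) = r = 12.
|5·4 + 12·6 − p| / √169 = 12
|p − (92)| = 12·13, so p = 248 or p = −64.

p = −64 or p = 248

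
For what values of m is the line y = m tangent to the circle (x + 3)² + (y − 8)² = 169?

For a tangent, require d(centre, line) = r = 13.
|0·(−3) + 1·8 − m| / √1 = 13
|m − (8)| = 13, so m = 21 or m = −5.

m = −5 or m = 21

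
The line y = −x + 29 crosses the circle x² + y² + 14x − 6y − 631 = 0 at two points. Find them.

(1, 28) and (18, 11)

Express y = −x + 29 and substitute into the circle:
2x² − 38x + 36 = 0  ⟹  x² − 19x + 18 = 0
x = 18 or x = 1, giving (18, 11) and (1, 28).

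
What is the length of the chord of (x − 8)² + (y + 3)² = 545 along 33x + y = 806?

√1090

From the line, y = −33x + 806. Substituting:
1090x² − 53410x + 654000 = 0  ⟹  x² − 49x + 600 = 0
x = 25 or x = 24, giving (25, −19) and (24, 14).
|(25, −19) − (24, 14)| = √((1)² + (−33)²) = √1090.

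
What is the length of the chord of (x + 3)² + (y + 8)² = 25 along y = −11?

From the line, y = −11. Substituting:
x² + 6x − 7 = 0
x = 1 or x = −7, giving (1, −11) and (−7, −11).
Chord length = distance between (1, −11) and (−7, −11) = √64 = 8.

8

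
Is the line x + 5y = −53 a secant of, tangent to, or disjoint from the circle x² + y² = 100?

Centre (0, 0), r² = 100. Distance² from centre to line = (53)²/26 = 2809/26.
Since d² > r², the line lies outside the circle.

disjoint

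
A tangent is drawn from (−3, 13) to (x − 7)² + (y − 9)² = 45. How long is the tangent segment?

√71

With centre O = (7, 9), |OP|² = 116 and r² = 45.
Power of the point: PT² = |PO|² − r² = 71, so PT = √71.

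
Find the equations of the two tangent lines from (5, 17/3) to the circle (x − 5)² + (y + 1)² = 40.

x + 3y = 22 and x − 3y = −12

Write the tangent as mx − y + (17/3 − m·(5)) = 0 and set its distance from the centre to 2√10:
(0m − (−20/3))² = 40(m² + 1)
9m² − 1 = 0, so m = −1/3 or m = 1/3.
With m = −1/3: x + 3y = 22. With m = 1/3: x − 3y = −12.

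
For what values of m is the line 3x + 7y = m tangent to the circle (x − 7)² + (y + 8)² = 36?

For a tangent, require d(centre, line) = r = 6.
|3·7 + 7·(−8) − m| / √58 = 6
|m − (−35)| = 6√58.

m = −35 ± 6√58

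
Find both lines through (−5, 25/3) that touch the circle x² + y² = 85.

Let a tangent through (−5, 25/3) have slope m. Its distance from (0, 0) must equal √85:
(5m − (−25/3))² = 85(m² + 1)
54m² − 75m + 14 = 0, so m = 7/6 or m = 2/9.
Through (−5, 25/3) these give 7x − 6y = −85 and 2x − 9y = −85.

7x − 6y = −85 and 2x − 9y = −85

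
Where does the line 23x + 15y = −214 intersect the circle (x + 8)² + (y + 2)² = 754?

(−23, 21) and (7, −25)

From the line, y = (−214 − 23x)/15. Substituting:
754x² + 12064x − 121394 = 0  ⟹  x² + 16x − 161 = 0
x = 7 or x = −23, giving (7, −25) and (−23, 21).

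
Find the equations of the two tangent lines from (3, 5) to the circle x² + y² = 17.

A line y − (5) = m(x − (3)) is tangent when its distance from (0, 0) is √17:
(−3m − (−5))² = 17(m² + 1)
4m² + 15m − 4 = 0, so m = 1/4 or m = −4.
Through (3, 5) these give x − 4y = −17 and 4x + y = 17.

x − 4y = −17 and 4x + y = 17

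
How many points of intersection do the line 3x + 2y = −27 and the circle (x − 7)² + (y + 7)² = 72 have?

d² = (3·7 + 2·(−7) − (−27))²/13 = 1156/13; r² = 72.
Since d² > r², the line lies outside the circle.

0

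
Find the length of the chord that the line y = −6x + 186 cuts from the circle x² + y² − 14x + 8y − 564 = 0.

2√37

The distance from (7, −4) to the line is 148/√37, and r² = 629.
Chord = 2√(r² − d²) = 2·√(37) = 2√37.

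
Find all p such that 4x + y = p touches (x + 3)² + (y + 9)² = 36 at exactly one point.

p = −21 ± 6√17

For a tangent, require d(centre, line) = r = 6.
|4·(−3) + 1·(−9) − p| / √17 = 6
|p − (−21)| = 6√17.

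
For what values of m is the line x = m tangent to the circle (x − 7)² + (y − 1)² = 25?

m = 2 or m = 12

The line touches the circle iff its distance from (7, 1) is 5:
|1·7 + 0·1 − m| / √1 = 5
|m − (7)| = 5, so m = 12 or m = 2.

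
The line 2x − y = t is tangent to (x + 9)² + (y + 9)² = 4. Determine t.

The line touches the circle iff its distance from (−9, −9) is 2:
|2·(−9) − 1·(−9) − t| / √5 = 2
|t − (−9)| = 2√5.

t = −9 ± 2√5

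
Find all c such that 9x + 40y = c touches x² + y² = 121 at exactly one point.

c = −451 or c = 451

Tangency holds when the distance from the centre (0, 0) to the line equals the radius 11:
|9·0 + 40·0 − c| / √1681 = 11
|c| = 11·41, so c = 451 or c = −451.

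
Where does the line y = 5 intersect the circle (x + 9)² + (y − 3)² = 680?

(−35, 5) and (17, 5)

Substitute y = 5:
x² + 18x − 595 = 0
x = 17 or x = −35, giving (17, 5) and (−35, 5).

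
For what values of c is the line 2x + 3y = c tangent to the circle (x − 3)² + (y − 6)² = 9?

Tangency holds when the distance from the centre (3, 6) to the line equals the radius 3:
|2·3 + 3·6 − c| / √13 = 3
|c − (24)| = 3√13.

c = 24 ± 3√13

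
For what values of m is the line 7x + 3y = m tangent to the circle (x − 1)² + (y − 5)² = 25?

Tangency holds when the distance from the centre (1, 5) to the line equals the radius 5:
|7·1 + 3·5 − m| / √58 = 5
|m − (22)| = 5√58.

m = 22 ± 5√58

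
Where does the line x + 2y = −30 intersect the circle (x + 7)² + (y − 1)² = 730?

(−34, 2) and (10, −20)

From the line, y = (−30 − x)/2. Substituting:
5x² + 120x − 1700 = 0  ⟹  x² + 24x − 340 = 0
x = 10 or x = −34, giving (10, −20) and (−34, 2).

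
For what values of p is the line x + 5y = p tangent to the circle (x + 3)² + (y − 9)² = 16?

p = 42 ± 4√26

Tangency holds when the distance from the centre (−3, 9) to the line equals the radius 4:
|1·(−3) + 5·9 − p| / √26 = 4
|p − (42)| = 4√26.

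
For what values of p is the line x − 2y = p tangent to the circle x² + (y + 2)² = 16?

Tangency holds when the distance from the centre (0, −2) to the line equals the radius 4:
|1·0 − 2·(−2) − p| / √5 = 4
|p − (4)| = 4√5.

p = 4 ± 4√5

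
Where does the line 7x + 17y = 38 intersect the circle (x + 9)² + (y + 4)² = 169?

Substitute y = (38 − 7x)/17:
338x² + 3718x − 14196 = 0  ⟹  x² + 11x − 42 = 0
x = 3 or x = −14, giving (3, 1) and (−14, 8).

(−14, 8) and (3, 1)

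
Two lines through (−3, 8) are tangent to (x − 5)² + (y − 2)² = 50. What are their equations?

Write the tangent as mx − y + (8 − m·(−3)) = 0 and set its distance from the centre to 5√2:
(8m − (−6))² = 50(m² + 1)
7m² + 48m − 7 = 0, so m = −7 or m = 1/7.
With m = −7: 7x + y = −13. With m = 1/7: x − 7y = −59.

7x + y = −13 and x − 7y = −59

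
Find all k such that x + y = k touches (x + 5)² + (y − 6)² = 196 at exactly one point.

The line touches the circle iff its distance from (−5, 6) is 14:
|1·(−5) + 1·6 − k| / √2 = 14
|k − (1)| = 14√2.

k = 1 ± 14√2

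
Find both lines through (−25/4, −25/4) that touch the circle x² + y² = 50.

x + 7y = −50 and 7x + y = −50

Let a tangent through (−25/4, −25/4) have slope m. Its distance from (0, 0) must equal 5√2:
[m·(25/4) − (25/4)]² = 50(m² + 1)
7m² + 50m + 7 = 0, so m = −1/7 or m = −7.
Through (−25/4, −25/4) these give x + 7y = −50 and 7x + y = −50.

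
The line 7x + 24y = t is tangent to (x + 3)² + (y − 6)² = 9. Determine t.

For a tangent, require d(centre, line) = r = 3.
|7·(−3) + 24·6 − t| / √625 = 3
|t − (123)| = 3·25, so t = 198 or t = 48.

t = 48 or t = 198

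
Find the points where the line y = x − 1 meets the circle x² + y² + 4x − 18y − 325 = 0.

Express y = x − 1 and substitute into the circle:
2x² − 16x − 306 = 0  ⟹  x² − 8x − 153 = 0
x = 17 or x = −9, giving (17, 16) and (−9, −10).

(−9, −10) and (17, 16)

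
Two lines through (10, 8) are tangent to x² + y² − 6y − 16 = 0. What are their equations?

Write the tangent as mx − y + (8 − m·(10)) = 0 and set its distance from the centre to 5:
(−10m − (−5))² = 25(m² + 1)
3m² − 4m = 0, so m = 0 or m = 4/3.
With m = 0: y = 8. With m = 4/3: 4x − 3y = 16.

y = 8 and 4x − 3y = 16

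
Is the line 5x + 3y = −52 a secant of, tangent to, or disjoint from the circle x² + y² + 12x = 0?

secant

Substituting the line into the circle gives 34x² + 628x + 2704 = 0.
Δ = 394384 − 367744 = 26640.
Two real roots: the line is a secant.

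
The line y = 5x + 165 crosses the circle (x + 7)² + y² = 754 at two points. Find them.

From the line, y = 5x + 165. Substituting:
26x² + 1664x + 26520 = 0  ⟹  x² + 64x + 1020 = 0
x = −30 or x = −34, giving (−30, 15) and (−34, −5).

(−34, −5) and (−30, 15)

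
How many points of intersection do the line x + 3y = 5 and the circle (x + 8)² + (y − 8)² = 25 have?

Centre (−8, 8), r² = 25. Distance² from centre to line = (11)²/10 = 121/10.
Since d² < r², the line cuts the circle twice.

2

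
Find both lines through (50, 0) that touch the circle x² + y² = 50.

Let a tangent through (50, 0) have slope m. Its distance from (0, 0) must equal 5√2:
(−50m − (0))² = 50(m² + 1)
49m² − 1 = 0, so m = 1/7 or m = −1/7.
With m = 1/7: x − 7y = 50. With m = −1/7: x + 7y = 50.

x − 7y = 50 and x + 7y = 50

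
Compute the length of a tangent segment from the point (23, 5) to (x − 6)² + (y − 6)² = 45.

Centre (6, 6), r² = 45. |PO|² = (17)² + (−1)² = 290.
The tangent meets the radius at right angles, so tangent² = |PO|² − r² = 290 − 45 = 245.

7√5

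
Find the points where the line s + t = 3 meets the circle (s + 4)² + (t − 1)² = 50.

Express t = −s + 3 and substitute into the circle:
2s² + 4s − 30 = 0  ⟹  s² + 2s − 15 = 0
s = 3 or s = −5, giving (3, 0) and (−5, 8).

(−5, 8) and (3, 0)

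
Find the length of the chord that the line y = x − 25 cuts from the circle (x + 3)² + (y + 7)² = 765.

Express y = x − 25 and substitute into the circle:
2x² − 30x − 432 = 0  ⟹  x² − 15x − 216 = 0
x = 24 or x = −9, giving (24, −1) and (−9, −34).
Chord length = distance between (24, −1) and (−9, −34) = √2178 = 33√2.

33√2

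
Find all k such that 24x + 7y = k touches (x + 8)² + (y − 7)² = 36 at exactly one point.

k = −293 or k = 7

Tangency holds when the distance from the centre (−8, 7) to the line equals the radius 6:
|24·(−8) + 7·7 − k| / √625 = 6
|k − (−143)| = 6·25, so k = 7 or k = −293.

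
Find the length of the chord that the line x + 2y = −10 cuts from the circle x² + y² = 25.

2√5

From the line, y = (−10 − x)/2. Substituting:
5x² + 20x = 0  ⟹  x² + 4x = 0
x = 0 or x = −4, giving (0, −5) and (−4, −3).
Chord length = distance between (0, −5) and (−4, −3) = √20 = 2√5.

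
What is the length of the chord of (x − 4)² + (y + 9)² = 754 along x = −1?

The line gives x = −1. Substituting into the circle:
y² + 18y − 648 = 0
y = 18 or y = −36, giving (−1, 18) and (−1, −36).
Chord length = distance between (−1, 18) and (−1, −36) = √2916 = 54.

54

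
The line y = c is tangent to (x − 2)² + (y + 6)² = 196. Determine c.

The line touches the circle iff its distance from (2, −6) is 14:
|0·2 + 1·(−6) − c| / √1 = 14
|c − (−6)| = 14, so c = 8 or c = −20.

c = −20 or c = 8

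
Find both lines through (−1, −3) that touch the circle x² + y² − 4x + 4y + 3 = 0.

Write the tangent as mx − y + (−3 − m·(−1)) = 0 and set its distance from the centre to √5:
(3m − (1))² = 5(m² + 1)
2m² − 3m − 2 = 0, so m = 2 or m = −1/2.
With m = 2: 2x − y = 1. With m = −1/2: x + 2y = −7.

2x − y = 1 and x + 2y = −7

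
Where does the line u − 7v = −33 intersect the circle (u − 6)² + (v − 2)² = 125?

(−5, 4) and (16, 7)

From the line, v = (33 + u)/7. Substituting:
50u² − 550u − 4000 = 0  ⟹  u² − 11u − 80 = 0
u = 16 or u = −5, giving (16, 7) and (−5, 4).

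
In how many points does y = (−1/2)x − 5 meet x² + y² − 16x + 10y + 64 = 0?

Substituting the line into the circle gives 5x² − 64x + 156 = 0.
Δ = 4096 − 3120 = 976.
Two real roots: the line is a secant.

2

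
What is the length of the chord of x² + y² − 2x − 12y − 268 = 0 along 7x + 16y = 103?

Substitute y = (103 − 7x)/16:
305x² − 610x − 77775 = 0  ⟹  x² − 2x − 255 = 0
x = 17 or x = −15, giving (17, −1) and (−15, 13).
Chord length = distance between (17, −1) and (−15, 13) = √1220 = 2√305.

2√305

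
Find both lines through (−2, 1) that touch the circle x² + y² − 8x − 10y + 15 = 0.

Write the tangent as mx − y + (1 − m·(−2)) = 0 and set its distance from the centre to √26:
(6m − (4))² = 26(m² + 1)
5m² − 24m − 5 = 0, so m = 5 or m = −1/5.
Through (−2, 1) these give 5x − y = −11 and x + 5y = 3.

5x − y = −11 and x + 5y = 3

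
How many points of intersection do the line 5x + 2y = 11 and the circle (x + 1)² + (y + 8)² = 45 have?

d² = (5·(−1) + 2·(−8) − (11))²/29 = 1024/29; r² = 45.
Since d² < r², the line cuts the circle twice.

2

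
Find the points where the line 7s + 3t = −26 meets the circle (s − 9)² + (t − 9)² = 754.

Substitute t = (−26 − 7s)/3:
58s² + 580s − 3248 = 0  ⟹  s² + 10s − 56 = 0
s = 4 or s = −14, giving (4, −18) and (−14, 24).

(−14, 24) and (4, −18)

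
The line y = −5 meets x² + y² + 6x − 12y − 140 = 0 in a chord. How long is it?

Express y = −5 and substitute into the circle:
x² + 6x − 55 = 0
x = 5 or x = −11, giving (5, −5) and (−11, −5).
Chord length = distance between (5, −5) and (−11, −5) = √256 = 16.

16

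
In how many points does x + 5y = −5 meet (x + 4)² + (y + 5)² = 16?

Centre (−4, −5), r² = 16. Distance² from centre to line = (−24)²/26 = 288/13.
Since d² > r², the line lies outside the circle.

0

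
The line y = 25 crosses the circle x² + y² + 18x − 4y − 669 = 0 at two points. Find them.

(−24, 25) and (6, 25)

Express y = 25 and substitute into the circle:
x² + 18x − 144 = 0
x = 6 or x = −24, giving (6, 25) and (−24, 25).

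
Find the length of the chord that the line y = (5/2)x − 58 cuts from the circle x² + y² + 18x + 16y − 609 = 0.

Express y = (−116 + 5x)/2 and substitute into the circle:
29x² − 928x + 7308 = 0  ⟹  x² − 32x + 252 = 0
x = 18 or x = 14, giving (18, −13) and (14, −23).
|(18, −13) − (14, −23)| = √((4)² + (10)²) = 2√29.

2√29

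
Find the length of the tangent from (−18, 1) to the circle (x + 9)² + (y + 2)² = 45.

Centre (−9, −2), r² = 45. |PO|² = (−9)² + (3)² = 90.
By the tangent–radius right angle, tangent length = √(|PO|² − r²) = √45 = 3√5.

3√5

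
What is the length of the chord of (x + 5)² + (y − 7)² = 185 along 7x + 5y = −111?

The distance from (−5, 7) to the line is 111/√74, and r² = 185.
Chord = 2√(r² − d²) = 2·√(37/2) = √74.

√74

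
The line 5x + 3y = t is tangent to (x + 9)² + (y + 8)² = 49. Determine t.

For a tangent, require d(centre, line) = r = 7.
|5·(−9) + 3·(−8) − t| / √34 = 7
|t − (−69)| = 7√34.

t = −69 ± 7√34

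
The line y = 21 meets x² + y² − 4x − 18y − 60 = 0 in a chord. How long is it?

The distance from (2, 9) to the line is 12, and r² = 145.
Chord = 2√(r² − d²) = 2·√(1) = 2.

2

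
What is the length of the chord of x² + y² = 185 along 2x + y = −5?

12√5

Centre (0, 0), r² = 185. Perpendicular distance d from centre to line = |5| / √5 = 5/√5.
Chord = 2√(r² − d²) = 2·√(180) = 12√5.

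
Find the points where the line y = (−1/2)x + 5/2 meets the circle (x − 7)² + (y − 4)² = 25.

Substitute y = (5 − x)/2:
5x² − 50x + 105 = 0  ⟹  x² − 10x + 21 = 0
x = 7 or x = 3, giving (7, −1) and (3, 1).

(3, 1) and (7, −1)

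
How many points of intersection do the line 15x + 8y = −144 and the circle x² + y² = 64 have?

Substituting the line into the circle gives 289x² + 4320x + 16640 = 0.
Discriminant = (4320)² − 4·289·(16640) = −573440 < 0.
No real roots: the line does not meet the circle.

0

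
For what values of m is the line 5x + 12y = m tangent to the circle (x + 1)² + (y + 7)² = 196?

For a tangent, require d(centre, line) = r = 14.
|5·(−1) + 12·(−7) − m| / √169 = 14
|m − (−89)| = 14·13, so m = 93 or m = −271.

m = −271 or m = 93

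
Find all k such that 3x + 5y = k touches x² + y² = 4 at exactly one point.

Tangency holds when the distance from the centre (0, 0) to the line equals the radius 2:
|3·0 + 5·0 − k| / √34 = 2
|k| = 2√34.

k = ±2√34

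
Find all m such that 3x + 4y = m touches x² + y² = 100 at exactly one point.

For a tangent, require d(centre, line) = r = 10.
|3·0 + 4·0 − m| / √25 = 10
|m| = 10·5, so m = 50 or m = −50.

m = −50 or m = 50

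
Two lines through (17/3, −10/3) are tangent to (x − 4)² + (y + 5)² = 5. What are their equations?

x + 2y = −1 and 2x + y = 8

Let a tangent through (17/3, −10/3) have slope m. Its distance from (4, −5) must equal √5:
(−5/3m − (−5/3))² = 5(m² + 1)
2m² + 5m + 2 = 0, so m = −1/2 or m = −2.
With m = −1/2: x + 2y = −1. With m = −2: 2x + y = 8.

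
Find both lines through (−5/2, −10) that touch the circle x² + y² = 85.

Write the tangent as mx − y + (−10 − m·(−5/2)) = 0 and set its distance from the centre to √85:
[m·(5/2) − (10)]² = 85(m² + 1)
63m² + 40m − 12 = 0, so m = 2/9 or m = −6/7.
Through (−5/2, −10) these give 2x − 9y = 85 and 6x + 7y = −85.

2x − 9y = 85 and 6x + 7y = −85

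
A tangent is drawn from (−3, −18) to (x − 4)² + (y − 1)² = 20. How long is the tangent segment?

The centre is (4, 1) and r = 2√5. The square of the distance from P to the centre is 49 + 361 = 410.
By the tangent–radius right angle, tangent length = √(|PO|² − r²) = √390.

√390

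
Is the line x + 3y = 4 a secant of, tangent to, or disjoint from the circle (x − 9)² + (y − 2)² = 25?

Centre (9, 2), r² = 25. Distance² from centre to line = (11)²/10 = 121/10.
Since d² < r², the line cuts the circle twice.

secant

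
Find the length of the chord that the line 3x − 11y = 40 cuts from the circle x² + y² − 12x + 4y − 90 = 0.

2√130

Express y = (−40 + 3x)/11 and substitute into the circle:
130x² − 1560x − 11050 = 0  ⟹  x² − 12x − 85 = 0
x = 17 or x = −5, giving (17, 1) and (−5, −5).
|(17, 1) − (−5, −5)| = √((22)² + (6)²) = 2√130.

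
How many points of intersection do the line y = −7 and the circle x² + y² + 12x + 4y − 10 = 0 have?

d² = (0·(−6) + 1·(−2) − (−7))² = 25; r² = 50.
Since d² < r², the line cuts the circle twice.

2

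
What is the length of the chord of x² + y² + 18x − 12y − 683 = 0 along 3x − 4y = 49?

The distance from (−9, 6) to the line is 100/√25, and r² = 800.
Chord = 2√(r² − d²) = 2·√(400) = 40.

40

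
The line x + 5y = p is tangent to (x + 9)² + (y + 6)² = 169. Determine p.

Tangency holds when the distance from the centre (−9, −6) to the line equals the radius 13:
|1·(−9) + 5·(−6) − p| / √26 = 13
|p − (−39)| = 13√26.

p = −39 ± 13√26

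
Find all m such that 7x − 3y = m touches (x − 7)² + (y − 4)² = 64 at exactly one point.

For a tangent, require d(centre, line) = r = 8.
|7·7 − 3·4 − m| / √58 = 8
|m − (37)| = 8√58.

m = 37 ± 8√58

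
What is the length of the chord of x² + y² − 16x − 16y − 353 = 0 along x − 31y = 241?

Centre (8, 8), r² = 481. Perpendicular distance d from centre to line = |−481| / √962 = 481/√962.
Chord = 2√(r² − d²) = 2·√(481/2) = √962.

√962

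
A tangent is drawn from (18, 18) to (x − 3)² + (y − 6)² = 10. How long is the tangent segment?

√359

With centre O = (3, 6), |OP|² = 369 and r² = 10.
By the tangent–radius right angle, tangent length = √(|PO|² − r²) = √359.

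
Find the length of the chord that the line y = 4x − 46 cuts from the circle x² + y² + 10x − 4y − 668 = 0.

Centre (−5, 2), r² = 697. Perpendicular distance d from centre to line = |−68| / √17 = 68/√17.
Half the chord is √(r² − d²) = √(425), so the full chord is 10√17.

10√17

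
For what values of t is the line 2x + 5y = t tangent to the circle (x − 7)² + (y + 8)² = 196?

For a tangent, require d(centre, line) = r = 14.
|2·7 + 5·(−8) − t| / √29 = 14
|t − (−26)| = 14√29.

t = −26 ± 14√29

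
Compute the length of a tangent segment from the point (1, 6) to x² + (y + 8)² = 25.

The centre is (0, −8) and r = 5. The square of the distance from P to the centre is 1 + 196 = 197.
The tangent meets the radius at right angles, so tangent² = |PO|² − r² = 197 − 25 = 172.

2√43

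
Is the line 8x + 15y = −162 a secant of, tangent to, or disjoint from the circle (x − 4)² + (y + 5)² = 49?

tangent

Substituting the line into the circle gives 289x² − 408x + 144 = 0.
Discriminant = (−408)² − 4·289·(144) = 0.
A repeated root: the line is tangent.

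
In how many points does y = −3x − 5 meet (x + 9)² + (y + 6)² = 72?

0

Centre (−9, −6), r² = 72. Distance² from centre to line = (−28)²/10 = 392/5.
Since d² > r², the line lies outside the circle.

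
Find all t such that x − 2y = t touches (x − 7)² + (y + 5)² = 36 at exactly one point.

t = 17 ± 6√5

Tangency holds when the distance from the centre (7, −5) to the line equals the radius 6:
|1·7 − 2·(−5) − t| / √5 = 6
|t − (17)| = 6√5.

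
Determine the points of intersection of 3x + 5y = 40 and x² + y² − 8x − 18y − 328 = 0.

Substitute y = (40 − 3x)/5:
34x² − 170x − 10200 = 0  ⟹  x² − 5x − 300 = 0
x = 20 or x = −15, giving (20, −4) and (−15, 17).

(−15, 17) and (20, −4)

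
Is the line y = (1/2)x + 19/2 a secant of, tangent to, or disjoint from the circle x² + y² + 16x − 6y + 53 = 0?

secant

Substituting the line into the circle gives 5x² + 90x + 345 = 0.
Δ = 8100 − 6900 = 1200.
Two real roots: the line is a secant.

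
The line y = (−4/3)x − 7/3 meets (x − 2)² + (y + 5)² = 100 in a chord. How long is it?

Express y = (−7 − 4x)/3 and substitute into the circle:
25x² − 100x − 800 = 0  ⟹  x² − 4x − 32 = 0
x = 8 or x = −4, giving (8, −13) and (−4, 3).
|(8, −13) − (−4, 3)| = √((12)² + (−16)²) = 20.

20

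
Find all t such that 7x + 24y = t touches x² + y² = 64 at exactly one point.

Tangency holds when the distance from the centre (0, 0) to the line equals the radius 8:
|7·0 + 24·0 − t| / √625 = 8
|t| = 8·25, so t = 200 or t = −200.

t = −200 or t = 200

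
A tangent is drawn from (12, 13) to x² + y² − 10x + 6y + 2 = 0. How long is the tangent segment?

√273

With centre O = (5, −3), |OP|² = 305 and r² = 32.
The tangent meets the radius at right angles, so tangent² = |PO|² − r² = 305 − 32 = 273.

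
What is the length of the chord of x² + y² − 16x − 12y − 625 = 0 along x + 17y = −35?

Substitute y = (−35 − x)/17:
290x² − 4350x − 172260 = 0  ⟹  x² − 15x − 594 = 0
x = 33 or x = −18, giving (33, −4) and (−18, −1).
Chord length = distance between (33, −4) and (−18, −1) = √2610 = 3√290.

3√290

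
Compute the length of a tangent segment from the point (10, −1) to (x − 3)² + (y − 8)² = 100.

√30

Centre (3, 8), r² = 100. |PO|² = (7)² + (−9)² = 130.
By the tangent–radius right angle, tangent length = √(|PO|² − r²) = √30.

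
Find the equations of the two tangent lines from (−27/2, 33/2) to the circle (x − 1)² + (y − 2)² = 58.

A line y − (33/2) = m(x − (−27/2)) is tangent when its distance from (1, 2) is √58:
[m·(29/2) − (−29/2)]² = 58(m² + 1)
21m² + 58m + 21 = 0, so m = −7/3 or m = −3/7.
Through (−27/2, 33/2) these give 7x + 3y = −45 and 3x + 7y = 75.

7x + 3y = −45 and 3x + 7y = 75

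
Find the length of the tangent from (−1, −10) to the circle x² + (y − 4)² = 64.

√133

With centre O = (0, 4), |OP|² = 197 and r² = 64.
Power of the point: PT² = |PO|² − r² = 133, so PT = √133.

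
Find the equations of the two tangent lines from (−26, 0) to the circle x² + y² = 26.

x − 5y = −26 and x + 5y = −26

Write the tangent as mx − y + (0 − m·(−26)) = 0 and set its distance from the centre to √26:
[m·(26) − (0)]² = 26(m² + 1)
25m² − 1 = 0, so m = 1/5 or m = −1/5.
With m = 1/5: x − 5y = −26. With m = −1/5: x + 5y = −26.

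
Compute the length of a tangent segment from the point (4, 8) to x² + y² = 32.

4√3

Centre (0, 0), r² = 32. |PO|² = (4)² + (8)² = 80.
The tangent meets the radius at right angles, so tangent² = |PO|² − r² = 80 − 32 = 48.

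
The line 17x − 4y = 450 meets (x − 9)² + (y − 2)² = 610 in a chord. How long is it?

The distance from (9, 2) to the line is 305/√305, and r² = 610.
Half the chord is √(r² − d²) = √(305), so the full chord is 2√305.

2√305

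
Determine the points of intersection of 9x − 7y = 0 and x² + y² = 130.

(−7, −9) and (7, 9)

From the line, y = (9x)/7. Substituting:
130x² − 6370 = 0  ⟹  x² − 49 = 0
x = 7 or x = −7, giving (7, 9) and (−7, −9).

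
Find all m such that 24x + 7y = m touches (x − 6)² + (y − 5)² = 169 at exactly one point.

For a tangent, require d(centre, line) = r = 13.
|24·6 + 7·5 − m| / √625 = 13
|m − (179)| = 13·25, so m = 504 or m = −146.

m = −146 or m = 504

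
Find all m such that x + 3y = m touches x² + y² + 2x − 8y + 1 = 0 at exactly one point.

m = 11 ± 4√10

Tangency holds when the distance from the centre (−1, 4) to the line equals the radius 4:
|1·(−1) + 3·4 − m| / √10 = 4
|m − (11)| = 4√10.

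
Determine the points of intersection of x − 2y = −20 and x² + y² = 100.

(−8, 6) and (0, 10)

Express y = (20 + x)/2 and substitute into the circle:
5x² + 40x = 0  ⟹  x² + 8x = 0
x = 0 or x = −8, giving (0, 10) and (−8, 6).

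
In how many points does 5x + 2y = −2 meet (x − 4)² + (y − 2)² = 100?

2

d² = (5·4 + 2·2 − (−2))²/29 = 676/29; r² = 100.
Since d² < r², the line cuts the circle twice.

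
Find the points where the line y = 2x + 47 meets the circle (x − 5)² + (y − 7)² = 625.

From the line, y = 2x + 47. Substituting:
5x² + 150x + 1000 = 0  ⟹  x² + 30x + 200 = 0
x = −10 or x = −20, giving (−10, 27) and (−20, 7).

(−20, 7) and (−10, 27)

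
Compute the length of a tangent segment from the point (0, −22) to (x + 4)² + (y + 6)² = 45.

With centre O = (−4, −6), |OP|² = 272 and r² = 45.
Power of the point: PT² = |PO|² − r² = 227, so PT = √227.

√227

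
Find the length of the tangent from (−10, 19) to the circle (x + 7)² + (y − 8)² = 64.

With centre O = (−7, 8), |OP|² = 130 and r² = 64.
By the tangent–radius right angle, tangent length = √(|PO|² − r²) = √66.

√66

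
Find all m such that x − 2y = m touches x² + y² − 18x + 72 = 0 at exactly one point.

For a tangent, require d(centre, line) = r = 3.
|1·9 − 2·0 − m| / √5 = 3
|m − (9)| = 3√5.

m = 9 ± 3√5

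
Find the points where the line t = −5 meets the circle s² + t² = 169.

(−12, −5) and (12, −5)

Express t = −5 and substitute into the circle:
s² − 144 = 0
s = 12 or s = −12, giving (12, −5) and (−12, −5).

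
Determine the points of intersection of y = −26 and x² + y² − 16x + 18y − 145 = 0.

From the line, y = −26. Substituting:
x² − 16x + 63 = 0
x = 9 or x = 7, giving (9, −26) and (7, −26).

(7, −26) and (9, −26)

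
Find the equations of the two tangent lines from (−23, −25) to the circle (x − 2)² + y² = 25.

4x − 3y = −17 and 3x − 4y = 31

Write the tangent as mx − y + (−25 − m·(−23)) = 0 and set its distance from the centre to 5:
(25m − (25))² = 25(m² + 1)
12m² − 25m + 12 = 0, so m = 4/3 or m = 3/4.
With m = 4/3: 4x − 3y = −17. With m = 3/4: 3x − 4y = 31.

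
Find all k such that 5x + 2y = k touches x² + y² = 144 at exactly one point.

Tangency holds when the distance from the centre (0, 0) to the line equals the radius 12:
|5·0 + 2·0 − k| / √29 = 12
|k| = 12√29.

k = ±12√29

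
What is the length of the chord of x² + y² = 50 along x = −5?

10

The line gives x = −5. Substituting into the circle:
y² − 25 = 0
y = 5 or y = −5, giving (−5, 5) and (−5, −5).
|(−5, 5) − (−5, −5)| = √((0)² + (10)²) = 10.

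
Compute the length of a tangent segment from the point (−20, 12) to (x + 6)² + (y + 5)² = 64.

√421

With centre O = (−6, −5), |OP|² = 485 and r² = 64.
Power of the point: PT² = |PO|² − r² = 421, so PT = √421.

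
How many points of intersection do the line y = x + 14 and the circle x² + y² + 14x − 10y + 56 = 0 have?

Substituting the line into the circle gives 2x² + 32x + 112 = 0.
Δ = 1024 − 896 = 128.
Two real roots: the line is a secant.

2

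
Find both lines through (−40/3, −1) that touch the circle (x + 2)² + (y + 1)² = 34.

3x − 5y = −35 and 3x + 5y = −45

Write the tangent as mx − y + (−1 − m·(−40/3)) = 0 and set its distance from the centre to √34:
[m·(34/3) − (0)]² = 34(m² + 1)
25m² − 9 = 0, so m = 3/5 or m = −3/5.
Through (−40/3, −1) these give 3x − 5y = −35 and 3x + 5y = −45.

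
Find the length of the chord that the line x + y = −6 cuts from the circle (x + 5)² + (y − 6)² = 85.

11√2

Centre (−5, 6), r² = 85. Perpendicular distance d from centre to line = |7| / √2 = 7/√2.
Half the chord is √(r² − d²) = √(121/2), so the full chord is 11√2.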